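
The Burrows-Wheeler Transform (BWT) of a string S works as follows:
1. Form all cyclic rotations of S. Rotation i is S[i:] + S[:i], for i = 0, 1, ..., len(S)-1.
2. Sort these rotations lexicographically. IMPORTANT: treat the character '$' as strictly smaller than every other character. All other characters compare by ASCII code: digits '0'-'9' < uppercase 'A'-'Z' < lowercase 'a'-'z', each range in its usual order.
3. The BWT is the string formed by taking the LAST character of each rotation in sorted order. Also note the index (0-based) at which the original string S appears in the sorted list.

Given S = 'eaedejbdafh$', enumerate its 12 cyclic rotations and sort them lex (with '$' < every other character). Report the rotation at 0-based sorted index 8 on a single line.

Answer: ejbdafh$eaed

Derivation:
All 12 rotations (rotation i = S[i:]+S[:i]):
  rot[0] = eaedejbdafh$
  rot[1] = aedejbdafh$e
  rot[2] = edejbdafh$ea
  rot[3] = dejbdafh$eae
  rot[4] = ejbdafh$eaed
  rot[5] = jbdafh$eaede
  rot[6] = bdafh$eaedej
  rot[7] = dafh$eaedejb
  rot[8] = afh$eaedejbd
  rot[9] = fh$eaedejbda
  rot[10] = h$eaedejbdaf
  rot[11] = $eaedejbdafh
Sorted (with $ < everything):
  sorted[0] = $eaedejbdafh
  sorted[1] = aedejbdafh$e
  sorted[2] = afh$eaedejbd
  sorted[3] = bdafh$eaedej
  sorted[4] = dafh$eaedejb
  sorted[5] = dejbdafh$eae
  sorted[6] = eaedejbdafh$
  sorted[7] = edejbdafh$ea
  sorted[8] = ejbdafh$eaed
  sorted[9] = fh$eaedejbda
  sorted[10] = h$eaedejbdaf
  sorted[11] = jbdafh$eaede
sorted[8] = ejbdafh$eaed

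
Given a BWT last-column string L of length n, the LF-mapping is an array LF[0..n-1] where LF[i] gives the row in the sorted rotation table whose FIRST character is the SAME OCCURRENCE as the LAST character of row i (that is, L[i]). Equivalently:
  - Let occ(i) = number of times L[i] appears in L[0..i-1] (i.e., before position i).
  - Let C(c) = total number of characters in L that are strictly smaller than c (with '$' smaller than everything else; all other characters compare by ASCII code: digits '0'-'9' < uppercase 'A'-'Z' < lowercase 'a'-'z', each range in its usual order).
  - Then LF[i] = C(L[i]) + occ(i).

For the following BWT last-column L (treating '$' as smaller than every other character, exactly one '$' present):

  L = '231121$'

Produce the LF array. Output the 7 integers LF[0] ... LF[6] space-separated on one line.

Char counts: '$':1, '1':3, '2':2, '3':1
C (first-col start): C('$')=0, C('1')=1, C('2')=4, C('3')=6
L[0]='2': occ=0, LF[0]=C('2')+0=4+0=4
L[1]='3': occ=0, LF[1]=C('3')+0=6+0=6
L[2]='1': occ=0, LF[2]=C('1')+0=1+0=1
L[3]='1': occ=1, LF[3]=C('1')+1=1+1=2
L[4]='2': occ=1, LF[4]=C('2')+1=4+1=5
L[5]='1': occ=2, LF[5]=C('1')+2=1+2=3
L[6]='$': occ=0, LF[6]=C('$')+0=0+0=0

Answer: 4 6 1 2 5 3 0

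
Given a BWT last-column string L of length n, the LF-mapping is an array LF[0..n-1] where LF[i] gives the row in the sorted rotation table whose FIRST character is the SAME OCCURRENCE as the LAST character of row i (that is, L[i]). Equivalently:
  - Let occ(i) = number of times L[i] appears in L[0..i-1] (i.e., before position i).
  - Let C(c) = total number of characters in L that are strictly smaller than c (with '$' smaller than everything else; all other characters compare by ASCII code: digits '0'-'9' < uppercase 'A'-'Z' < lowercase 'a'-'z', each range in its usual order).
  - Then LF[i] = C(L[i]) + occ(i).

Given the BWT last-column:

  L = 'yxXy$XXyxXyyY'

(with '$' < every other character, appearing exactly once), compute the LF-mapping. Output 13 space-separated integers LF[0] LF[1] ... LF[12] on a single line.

Char counts: '$':1, 'X':4, 'Y':1, 'x':2, 'y':5
C (first-col start): C('$')=0, C('X')=1, C('Y')=5, C('x')=6, C('y')=8
L[0]='y': occ=0, LF[0]=C('y')+0=8+0=8
L[1]='x': occ=0, LF[1]=C('x')+0=6+0=6
L[2]='X': occ=0, LF[2]=C('X')+0=1+0=1
L[3]='y': occ=1, LF[3]=C('y')+1=8+1=9
L[4]='$': occ=0, LF[4]=C('$')+0=0+0=0
L[5]='X': occ=1, LF[5]=C('X')+1=1+1=2
L[6]='X': occ=2, LF[6]=C('X')+2=1+2=3
L[7]='y': occ=2, LF[7]=C('y')+2=8+2=10
L[8]='x': occ=1, LF[8]=C('x')+1=6+1=7
L[9]='X': occ=3, LF[9]=C('X')+3=1+3=4
L[10]='y': occ=3, LF[10]=C('y')+3=8+3=11
L[11]='y': occ=4, LF[11]=C('y')+4=8+4=12
L[12]='Y': occ=0, LF[12]=C('Y')+0=5+0=5

Answer: 8 6 1 9 0 2 3 10 7 4 11 12 5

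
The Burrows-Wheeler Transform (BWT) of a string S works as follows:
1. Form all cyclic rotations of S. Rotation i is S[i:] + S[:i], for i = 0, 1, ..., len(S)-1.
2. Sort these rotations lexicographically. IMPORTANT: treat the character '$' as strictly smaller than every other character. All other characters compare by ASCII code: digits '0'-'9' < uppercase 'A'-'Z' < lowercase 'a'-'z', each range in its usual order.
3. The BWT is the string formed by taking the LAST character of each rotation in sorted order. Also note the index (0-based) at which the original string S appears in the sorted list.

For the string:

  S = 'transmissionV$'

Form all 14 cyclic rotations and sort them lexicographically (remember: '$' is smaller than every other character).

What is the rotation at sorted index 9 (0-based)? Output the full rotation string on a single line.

All 14 rotations (rotation i = S[i:]+S[:i]):
  rot[0] = transmissionV$
  rot[1] = ransmissionV$t
  rot[2] = ansmissionV$tr
  rot[3] = nsmissionV$tra
  rot[4] = smissionV$tran
  rot[5] = missionV$trans
  rot[6] = issionV$transm
  rot[7] = ssionV$transmi
  rot[8] = sionV$transmis
  rot[9] = ionV$transmiss
  rot[10] = onV$transmissi
  rot[11] = nV$transmissio
  rot[12] = V$transmission
  rot[13] = $transmissionV
Sorted (with $ < everything):
  sorted[0] = $transmissionV
  sorted[1] = V$transmission
  sorted[2] = ansmissionV$tr
  sorted[3] = ionV$transmiss
  sorted[4] = issionV$transm
  sorted[5] = missionV$trans
  sorted[6] = nV$transmissio
  sorted[7] = nsmissionV$tra
  sorted[8] = onV$transmissi
  sorted[9] = ransmissionV$t
  sorted[10] = sionV$transmis
  sorted[11] = smissionV$tran
  sorted[12] = ssionV$transmi
  sorted[13] = transmissionV$
sorted[9] = ransmissionV$t

Answer: ransmissionV$t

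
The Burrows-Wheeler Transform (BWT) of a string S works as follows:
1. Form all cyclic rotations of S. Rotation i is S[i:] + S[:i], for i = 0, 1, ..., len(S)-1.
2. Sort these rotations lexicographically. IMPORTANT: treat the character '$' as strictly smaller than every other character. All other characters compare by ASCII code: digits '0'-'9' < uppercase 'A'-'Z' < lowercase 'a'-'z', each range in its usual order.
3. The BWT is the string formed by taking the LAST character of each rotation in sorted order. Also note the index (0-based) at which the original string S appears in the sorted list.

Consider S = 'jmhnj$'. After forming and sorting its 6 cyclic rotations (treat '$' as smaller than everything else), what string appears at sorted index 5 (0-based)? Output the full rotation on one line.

Answer: nj$jmh

Derivation:
All 6 rotations (rotation i = S[i:]+S[:i]):
  rot[0] = jmhnj$
  rot[1] = mhnj$j
  rot[2] = hnj$jm
  rot[3] = nj$jmh
  rot[4] = j$jmhn
  rot[5] = $jmhnj
Sorted (with $ < everything):
  sorted[0] = $jmhnj
  sorted[1] = hnj$jm
  sorted[2] = j$jmhn
  sorted[3] = jmhnj$
  sorted[4] = mhnj$j
  sorted[5] = nj$jmh
sorted[5] = nj$jmh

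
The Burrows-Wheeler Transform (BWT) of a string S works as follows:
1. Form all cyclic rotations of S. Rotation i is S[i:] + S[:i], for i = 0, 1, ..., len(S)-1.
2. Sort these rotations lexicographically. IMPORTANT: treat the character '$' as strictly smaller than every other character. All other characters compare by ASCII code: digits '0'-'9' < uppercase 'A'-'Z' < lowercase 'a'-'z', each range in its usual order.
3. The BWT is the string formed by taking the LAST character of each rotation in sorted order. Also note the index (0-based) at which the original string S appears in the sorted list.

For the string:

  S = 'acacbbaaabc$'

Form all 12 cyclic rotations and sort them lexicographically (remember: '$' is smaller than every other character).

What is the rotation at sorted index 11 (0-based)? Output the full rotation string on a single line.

Answer: cbbaaabc$aca

Derivation:
All 12 rotations (rotation i = S[i:]+S[:i]):
  rot[0] = acacbbaaabc$
  rot[1] = cacbbaaabc$a
  rot[2] = acbbaaabc$ac
  rot[3] = cbbaaabc$aca
  rot[4] = bbaaabc$acac
  rot[5] = baaabc$acacb
  rot[6] = aaabc$acacbb
  rot[7] = aabc$acacbba
  rot[8] = abc$acacbbaa
  rot[9] = bc$acacbbaaa
  rot[10] = c$acacbbaaab
  rot[11] = $acacbbaaabc
Sorted (with $ < everything):
  sorted[0] = $acacbbaaabc
  sorted[1] = aaabc$acacbb
  sorted[2] = aabc$acacbba
  sorted[3] = abc$acacbbaa
  sorted[4] = acacbbaaabc$
  sorted[5] = acbbaaabc$ac
  sorted[6] = baaabc$acacb
  sorted[7] = bbaaabc$acac
  sorted[8] = bc$acacbbaaa
  sorted[9] = c$acacbbaaab
  sorted[10] = cacbbaaabc$a
  sorted[11] = cbbaaabc$aca
sorted[11] = cbbaaabc$aca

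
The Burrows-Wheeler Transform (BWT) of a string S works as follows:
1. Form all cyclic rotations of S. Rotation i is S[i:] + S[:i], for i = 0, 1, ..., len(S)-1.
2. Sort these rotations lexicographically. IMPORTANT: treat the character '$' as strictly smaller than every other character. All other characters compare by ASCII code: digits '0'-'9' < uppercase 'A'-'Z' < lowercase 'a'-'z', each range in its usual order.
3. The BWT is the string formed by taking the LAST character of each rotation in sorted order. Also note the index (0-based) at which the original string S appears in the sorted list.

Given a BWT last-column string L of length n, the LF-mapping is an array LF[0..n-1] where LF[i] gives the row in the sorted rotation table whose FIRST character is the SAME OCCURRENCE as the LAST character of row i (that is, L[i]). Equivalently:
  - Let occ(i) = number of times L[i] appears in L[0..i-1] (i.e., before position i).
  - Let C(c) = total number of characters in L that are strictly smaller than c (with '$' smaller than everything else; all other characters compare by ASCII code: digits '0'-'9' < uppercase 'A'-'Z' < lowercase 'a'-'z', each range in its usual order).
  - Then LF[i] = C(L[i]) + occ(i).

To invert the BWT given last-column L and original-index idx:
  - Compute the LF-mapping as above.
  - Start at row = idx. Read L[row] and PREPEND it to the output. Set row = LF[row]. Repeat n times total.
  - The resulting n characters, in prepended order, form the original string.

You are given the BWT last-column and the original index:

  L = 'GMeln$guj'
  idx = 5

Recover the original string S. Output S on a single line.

LF mapping: 1 2 3 6 7 0 4 8 5
Walk LF starting at row 5, prepending L[row]:
  step 1: row=5, L[5]='$', prepend. Next row=LF[5]=0
  step 2: row=0, L[0]='G', prepend. Next row=LF[0]=1
  step 3: row=1, L[1]='M', prepend. Next row=LF[1]=2
  step 4: row=2, L[2]='e', prepend. Next row=LF[2]=3
  step 5: row=3, L[3]='l', prepend. Next row=LF[3]=6
  step 6: row=6, L[6]='g', prepend. Next row=LF[6]=4
  step 7: row=4, L[4]='n', prepend. Next row=LF[4]=7
  step 8: row=7, L[7]='u', prepend. Next row=LF[7]=8
  step 9: row=8, L[8]='j', prepend. Next row=LF[8]=5
Reversed output: jungleMG$

Answer: jungleMG$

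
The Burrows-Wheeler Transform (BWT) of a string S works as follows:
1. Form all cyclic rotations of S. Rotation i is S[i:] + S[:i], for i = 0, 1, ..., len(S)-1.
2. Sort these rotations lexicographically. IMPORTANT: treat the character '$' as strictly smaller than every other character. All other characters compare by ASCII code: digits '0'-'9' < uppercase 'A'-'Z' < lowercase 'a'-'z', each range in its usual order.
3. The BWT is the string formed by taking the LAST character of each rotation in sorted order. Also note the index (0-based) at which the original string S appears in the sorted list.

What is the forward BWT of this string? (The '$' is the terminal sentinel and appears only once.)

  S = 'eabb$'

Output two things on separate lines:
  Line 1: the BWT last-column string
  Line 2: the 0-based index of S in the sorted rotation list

All 5 rotations (rotation i = S[i:]+S[:i]):
  rot[0] = eabb$
  rot[1] = abb$e
  rot[2] = bb$ea
  rot[3] = b$eab
  rot[4] = $eabb
Sorted (with $ < everything):
  sorted[0] = $eabb  (last char: 'b')
  sorted[1] = abb$e  (last char: 'e')
  sorted[2] = b$eab  (last char: 'b')
  sorted[3] = bb$ea  (last char: 'a')
  sorted[4] = eabb$  (last char: '$')
Last column: beba$
Original string S is at sorted index 4

Answer: beba$
4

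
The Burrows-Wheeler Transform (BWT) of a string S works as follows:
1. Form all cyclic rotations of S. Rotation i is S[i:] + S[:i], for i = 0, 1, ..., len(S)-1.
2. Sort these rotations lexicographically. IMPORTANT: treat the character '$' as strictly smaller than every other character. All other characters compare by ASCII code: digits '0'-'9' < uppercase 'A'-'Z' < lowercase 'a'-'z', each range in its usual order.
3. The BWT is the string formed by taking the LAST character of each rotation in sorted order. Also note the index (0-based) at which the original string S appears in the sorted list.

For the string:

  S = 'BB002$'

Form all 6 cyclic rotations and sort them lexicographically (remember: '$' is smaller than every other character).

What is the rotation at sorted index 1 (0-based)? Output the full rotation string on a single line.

Answer: 002$BB

Derivation:
All 6 rotations (rotation i = S[i:]+S[:i]):
  rot[0] = BB002$
  rot[1] = B002$B
  rot[2] = 002$BB
  rot[3] = 02$BB0
  rot[4] = 2$BB00
  rot[5] = $BB002
Sorted (with $ < everything):
  sorted[0] = $BB002
  sorted[1] = 002$BB
  sorted[2] = 02$BB0
  sorted[3] = 2$BB00
  sorted[4] = B002$B
  sorted[5] = BB002$
sorted[1] = 002$BB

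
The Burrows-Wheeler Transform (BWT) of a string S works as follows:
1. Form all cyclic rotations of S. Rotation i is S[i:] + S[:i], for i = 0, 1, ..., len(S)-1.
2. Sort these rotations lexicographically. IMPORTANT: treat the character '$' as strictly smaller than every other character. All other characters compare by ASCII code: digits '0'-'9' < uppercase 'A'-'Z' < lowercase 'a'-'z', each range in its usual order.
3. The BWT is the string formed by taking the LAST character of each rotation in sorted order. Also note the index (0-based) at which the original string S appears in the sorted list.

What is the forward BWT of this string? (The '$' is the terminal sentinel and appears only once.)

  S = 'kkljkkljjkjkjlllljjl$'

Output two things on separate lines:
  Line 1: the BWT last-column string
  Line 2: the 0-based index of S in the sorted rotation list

Answer: llljkljkjjj$kkjklkllj
11

Derivation:
All 21 rotations (rotation i = S[i:]+S[:i]):
  rot[0] = kkljkkljjkjkjlllljjl$
  rot[1] = kljkkljjkjkjlllljjl$k
  rot[2] = ljkkljjkjkjlllljjl$kk
  rot[3] = jkkljjkjkjlllljjl$kkl
  rot[4] = kkljjkjkjlllljjl$kklj
  rot[5] = kljjkjkjlllljjl$kkljk
  rot[6] = ljjkjkjlllljjl$kkljkk
  rot[7] = jjkjkjlllljjl$kkljkkl
  rot[8] = jkjkjlllljjl$kkljkklj
  rot[9] = kjkjlllljjl$kkljkkljj
  rot[10] = jkjlllljjl$kkljkkljjk
  rot[11] = kjlllljjl$kkljkkljjkj
  rot[12] = jlllljjl$kkljkkljjkjk
  rot[13] = lllljjl$kkljkkljjkjkj
  rot[14] = llljjl$kkljkkljjkjkjl
  rot[15] = lljjl$kkljkkljjkjkjll
  rot[16] = ljjl$kkljkkljjkjkjlll
  rot[17] = jjl$kkljkkljjkjkjllll
  rot[18] = jl$kkljkkljjkjkjllllj
  rot[19] = l$kkljkkljjkjkjlllljj
  rot[20] = $kkljkkljjkjkjlllljjl
Sorted (with $ < everything):
  sorted[0] = $kkljkkljjkjkjlllljjl  (last char: 'l')
  sorted[1] = jjkjkjlllljjl$kkljkkl  (last char: 'l')
  sorted[2] = jjl$kkljkkljjkjkjllll  (last char: 'l')
  sorted[3] = jkjkjlllljjl$kkljkklj  (last char: 'j')
  sorted[4] = jkjlllljjl$kkljkkljjk  (last char: 'k')
  sorted[5] = jkkljjkjkjlllljjl$kkl  (last char: 'l')
  sorted[6] = jl$kkljkkljjkjkjllllj  (last char: 'j')
  sorted[7] = jlllljjl$kkljkkljjkjk  (last char: 'k')
  sorted[8] = kjkjlllljjl$kkljkkljj  (last char: 'j')
  sorted[9] = kjlllljjl$kkljkkljjkj  (last char: 'j')
  sorted[10] = kkljjkjkjlllljjl$kklj  (last char: 'j')
  sorted[11] = kkljkkljjkjkjlllljjl$  (last char: '$')
  sorted[12] = kljjkjkjlllljjl$kkljk  (last char: 'k')
  sorted[13] = kljkkljjkjkjlllljjl$k  (last char: 'k')
  sorted[14] = l$kkljkkljjkjkjlllljj  (last char: 'j')
  sorted[15] = ljjkjkjlllljjl$kkljkk  (last char: 'k')
  sorted[16] = ljjl$kkljkkljjkjkjlll  (last char: 'l')
  sorted[17] = ljkkljjkjkjlllljjl$kk  (last char: 'k')
  sorted[18] = lljjl$kkljkkljjkjkjll  (last char: 'l')
  sorted[19] = llljjl$kkljkkljjkjkjl  (last char: 'l')
  sorted[20] = lllljjl$kkljkkljjkjkj  (last char: 'j')
Last column: llljkljkjjj$kkjklkllj
Original string S is at sorted index 11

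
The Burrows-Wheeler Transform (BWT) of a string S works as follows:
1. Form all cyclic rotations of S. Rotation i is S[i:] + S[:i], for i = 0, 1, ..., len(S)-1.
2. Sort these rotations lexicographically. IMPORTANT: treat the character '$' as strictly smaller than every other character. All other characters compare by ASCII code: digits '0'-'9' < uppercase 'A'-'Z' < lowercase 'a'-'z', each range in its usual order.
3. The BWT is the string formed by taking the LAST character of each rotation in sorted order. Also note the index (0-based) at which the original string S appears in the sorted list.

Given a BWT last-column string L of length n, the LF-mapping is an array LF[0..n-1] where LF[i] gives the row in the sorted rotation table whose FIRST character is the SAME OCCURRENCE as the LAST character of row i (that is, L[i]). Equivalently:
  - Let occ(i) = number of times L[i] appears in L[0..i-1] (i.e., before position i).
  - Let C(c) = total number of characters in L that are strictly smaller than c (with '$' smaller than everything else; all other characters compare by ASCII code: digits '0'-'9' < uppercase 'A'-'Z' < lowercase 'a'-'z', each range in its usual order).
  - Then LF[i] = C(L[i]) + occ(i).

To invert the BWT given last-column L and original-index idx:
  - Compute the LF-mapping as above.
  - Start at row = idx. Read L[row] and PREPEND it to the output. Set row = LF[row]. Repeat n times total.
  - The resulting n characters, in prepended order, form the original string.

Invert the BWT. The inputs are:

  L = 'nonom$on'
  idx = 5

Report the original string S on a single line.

LF mapping: 2 5 3 6 1 0 7 4
Walk LF starting at row 5, prepending L[row]:
  step 1: row=5, L[5]='$', prepend. Next row=LF[5]=0
  step 2: row=0, L[0]='n', prepend. Next row=LF[0]=2
  step 3: row=2, L[2]='n', prepend. Next row=LF[2]=3
  step 4: row=3, L[3]='o', prepend. Next row=LF[3]=6
  step 5: row=6, L[6]='o', prepend. Next row=LF[6]=7
  step 6: row=7, L[7]='n', prepend. Next row=LF[7]=4
  step 7: row=4, L[4]='m', prepend. Next row=LF[4]=1
  step 8: row=1, L[1]='o', prepend. Next row=LF[1]=5
Reversed output: omnoonn$

Answer: omnoonn$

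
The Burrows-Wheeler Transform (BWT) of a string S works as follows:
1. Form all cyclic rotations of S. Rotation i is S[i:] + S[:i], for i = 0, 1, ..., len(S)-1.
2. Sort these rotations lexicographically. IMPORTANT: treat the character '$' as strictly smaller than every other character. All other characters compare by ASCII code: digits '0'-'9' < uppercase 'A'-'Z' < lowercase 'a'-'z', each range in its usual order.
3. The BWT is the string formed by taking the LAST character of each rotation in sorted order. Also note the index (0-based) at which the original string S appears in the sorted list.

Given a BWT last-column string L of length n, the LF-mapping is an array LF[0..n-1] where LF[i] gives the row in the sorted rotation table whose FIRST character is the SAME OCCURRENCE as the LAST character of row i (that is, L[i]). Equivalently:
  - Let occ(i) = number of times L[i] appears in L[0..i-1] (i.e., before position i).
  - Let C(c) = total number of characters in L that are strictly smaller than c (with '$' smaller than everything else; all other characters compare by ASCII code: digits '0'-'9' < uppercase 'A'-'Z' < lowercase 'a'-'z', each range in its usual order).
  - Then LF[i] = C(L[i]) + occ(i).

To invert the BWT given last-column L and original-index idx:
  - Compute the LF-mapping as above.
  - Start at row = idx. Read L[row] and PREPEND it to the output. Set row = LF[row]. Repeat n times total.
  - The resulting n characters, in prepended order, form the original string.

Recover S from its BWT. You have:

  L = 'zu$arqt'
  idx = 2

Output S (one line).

LF mapping: 6 5 0 1 3 2 4
Walk LF starting at row 2, prepending L[row]:
  step 1: row=2, L[2]='$', prepend. Next row=LF[2]=0
  step 2: row=0, L[0]='z', prepend. Next row=LF[0]=6
  step 3: row=6, L[6]='t', prepend. Next row=LF[6]=4
  step 4: row=4, L[4]='r', prepend. Next row=LF[4]=3
  step 5: row=3, L[3]='a', prepend. Next row=LF[3]=1
  step 6: row=1, L[1]='u', prepend. Next row=LF[1]=5
  step 7: row=5, L[5]='q', prepend. Next row=LF[5]=2
Reversed output: quartz$

Answer: quartz$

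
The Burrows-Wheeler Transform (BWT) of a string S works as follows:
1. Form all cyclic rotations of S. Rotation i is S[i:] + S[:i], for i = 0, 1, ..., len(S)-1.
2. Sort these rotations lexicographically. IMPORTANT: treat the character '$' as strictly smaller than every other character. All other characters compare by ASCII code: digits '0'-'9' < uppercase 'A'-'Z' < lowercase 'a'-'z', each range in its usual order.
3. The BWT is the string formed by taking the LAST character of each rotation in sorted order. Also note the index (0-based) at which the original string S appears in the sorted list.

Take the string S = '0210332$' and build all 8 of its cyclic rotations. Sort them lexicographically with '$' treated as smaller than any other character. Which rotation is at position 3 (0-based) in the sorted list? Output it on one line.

Answer: 10332$02

Derivation:
All 8 rotations (rotation i = S[i:]+S[:i]):
  rot[0] = 0210332$
  rot[1] = 210332$0
  rot[2] = 10332$02
  rot[3] = 0332$021
  rot[4] = 332$0210
  rot[5] = 32$02103
  rot[6] = 2$021033
  rot[7] = $0210332
Sorted (with $ < everything):
  sorted[0] = $0210332
  sorted[1] = 0210332$
  sorted[2] = 0332$021
  sorted[3] = 10332$02
  sorted[4] = 2$021033
  sorted[5] = 210332$0
  sorted[6] = 32$02103
  sorted[7] = 332$0210
sorted[3] = 10332$02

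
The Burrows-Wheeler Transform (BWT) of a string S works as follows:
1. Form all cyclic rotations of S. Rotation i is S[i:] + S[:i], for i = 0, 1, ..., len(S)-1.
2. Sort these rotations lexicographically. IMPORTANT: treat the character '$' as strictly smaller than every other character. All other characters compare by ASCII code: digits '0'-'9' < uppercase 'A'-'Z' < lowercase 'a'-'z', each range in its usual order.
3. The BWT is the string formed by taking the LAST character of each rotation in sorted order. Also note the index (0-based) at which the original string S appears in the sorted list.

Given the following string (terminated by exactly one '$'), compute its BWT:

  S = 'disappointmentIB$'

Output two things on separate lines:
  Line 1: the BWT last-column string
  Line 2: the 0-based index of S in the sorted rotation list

Answer: BIts$modteippainn
4

Derivation:
All 17 rotations (rotation i = S[i:]+S[:i]):
  rot[0] = disappointmentIB$
  rot[1] = isappointmentIB$d
  rot[2] = sappointmentIB$di
  rot[3] = appointmentIB$dis
  rot[4] = ppointmentIB$disa
  rot[5] = pointmentIB$disap
  rot[6] = ointmentIB$disapp
  rot[7] = intmentIB$disappo
  rot[8] = ntmentIB$disappoi
  rot[9] = tmentIB$disappoin
  rot[10] = mentIB$disappoint
  rot[11] = entIB$disappointm
  rot[12] = ntIB$disappointme
  rot[13] = tIB$disappointmen
  rot[14] = IB$disappointment
  rot[15] = B$disappointmentI
  rot[16] = $disappointmentIB
Sorted (with $ < everything):
  sorted[0] = $disappointmentIB  (last char: 'B')
  sorted[1] = B$disappointmentI  (last char: 'I')
  sorted[2] = IB$disappointment  (last char: 't')
  sorted[3] = appointmentIB$dis  (last char: 's')
  sorted[4] = disappointmentIB$  (last char: '$')
  sorted[5] = entIB$disappointm  (last char: 'm')
  sorted[6] = intmentIB$disappo  (last char: 'o')
  sorted[7] = isappointmentIB$d  (last char: 'd')
  sorted[8] = mentIB$disappoint  (last char: 't')
  sorted[9] = ntIB$disappointme  (last char: 'e')
  sorted[10] = ntmentIB$disappoi  (last char: 'i')
  sorted[11] = ointmentIB$disapp  (last char: 'p')
  sorted[12] = pointmentIB$disap  (last char: 'p')
  sorted[13] = ppointmentIB$disa  (last char: 'a')
  sorted[14] = sappointmentIB$di  (last char: 'i')
  sorted[15] = tIB$disappointmen  (last char: 'n')
  sorted[16] = tmentIB$disappoin  (last char: 'n')
Last column: BIts$modteippainn
Original string S is at sorted index 4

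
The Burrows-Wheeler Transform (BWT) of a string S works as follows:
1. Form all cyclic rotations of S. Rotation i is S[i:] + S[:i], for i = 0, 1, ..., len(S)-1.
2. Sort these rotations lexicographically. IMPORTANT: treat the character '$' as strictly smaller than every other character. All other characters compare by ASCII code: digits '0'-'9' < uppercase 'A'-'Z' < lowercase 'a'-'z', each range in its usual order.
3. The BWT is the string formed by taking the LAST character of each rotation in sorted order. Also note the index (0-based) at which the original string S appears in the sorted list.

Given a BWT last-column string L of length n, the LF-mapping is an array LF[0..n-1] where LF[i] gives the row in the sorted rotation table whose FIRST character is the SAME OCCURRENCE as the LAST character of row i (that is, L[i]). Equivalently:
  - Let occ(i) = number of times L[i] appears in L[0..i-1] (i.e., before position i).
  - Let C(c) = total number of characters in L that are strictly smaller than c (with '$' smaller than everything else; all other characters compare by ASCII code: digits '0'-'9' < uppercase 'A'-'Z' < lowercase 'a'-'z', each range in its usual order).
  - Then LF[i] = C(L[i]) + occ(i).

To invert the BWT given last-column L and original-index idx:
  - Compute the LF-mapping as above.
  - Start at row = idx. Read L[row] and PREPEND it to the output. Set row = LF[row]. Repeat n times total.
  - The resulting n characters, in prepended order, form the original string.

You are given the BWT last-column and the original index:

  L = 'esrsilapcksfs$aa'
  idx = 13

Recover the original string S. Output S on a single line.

LF mapping: 5 12 11 13 7 9 1 10 4 8 14 6 15 0 2 3
Walk LF starting at row 13, prepending L[row]:
  step 1: row=13, L[13]='$', prepend. Next row=LF[13]=0
  step 2: row=0, L[0]='e', prepend. Next row=LF[0]=5
  step 3: row=5, L[5]='l', prepend. Next row=LF[5]=9
  step 4: row=9, L[9]='k', prepend. Next row=LF[9]=8
  step 5: row=8, L[8]='c', prepend. Next row=LF[8]=4
  step 6: row=4, L[4]='i', prepend. Next row=LF[4]=7
  step 7: row=7, L[7]='p', prepend. Next row=LF[7]=10
  step 8: row=10, L[10]='s', prepend. Next row=LF[10]=14
  step 9: row=14, L[14]='a', prepend. Next row=LF[14]=2
  step 10: row=2, L[2]='r', prepend. Next row=LF[2]=11
  step 11: row=11, L[11]='f', prepend. Next row=LF[11]=6
  step 12: row=6, L[6]='a', prepend. Next row=LF[6]=1
  step 13: row=1, L[1]='s', prepend. Next row=LF[1]=12
  step 14: row=12, L[12]='s', prepend. Next row=LF[12]=15
  step 15: row=15, L[15]='a', prepend. Next row=LF[15]=3
  step 16: row=3, L[3]='s', prepend. Next row=LF[3]=13
Reversed output: sassafraspickle$

Answer: sassafraspickle$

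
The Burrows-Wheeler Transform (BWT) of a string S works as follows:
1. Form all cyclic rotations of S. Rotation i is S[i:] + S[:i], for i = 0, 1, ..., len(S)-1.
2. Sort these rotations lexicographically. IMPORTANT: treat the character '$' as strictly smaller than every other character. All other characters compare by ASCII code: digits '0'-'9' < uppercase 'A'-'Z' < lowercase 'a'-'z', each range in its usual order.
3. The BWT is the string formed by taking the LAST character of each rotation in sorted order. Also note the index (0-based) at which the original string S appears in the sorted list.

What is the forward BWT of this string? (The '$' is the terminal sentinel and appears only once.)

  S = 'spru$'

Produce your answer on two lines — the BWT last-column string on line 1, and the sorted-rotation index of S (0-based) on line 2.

All 5 rotations (rotation i = S[i:]+S[:i]):
  rot[0] = spru$
  rot[1] = pru$s
  rot[2] = ru$sp
  rot[3] = u$spr
  rot[4] = $spru
Sorted (with $ < everything):
  sorted[0] = $spru  (last char: 'u')
  sorted[1] = pru$s  (last char: 's')
  sorted[2] = ru$sp  (last char: 'p')
  sorted[3] = spru$  (last char: '$')
  sorted[4] = u$spr  (last char: 'r')
Last column: usp$r
Original string S is at sorted index 3

Answer: usp$r
3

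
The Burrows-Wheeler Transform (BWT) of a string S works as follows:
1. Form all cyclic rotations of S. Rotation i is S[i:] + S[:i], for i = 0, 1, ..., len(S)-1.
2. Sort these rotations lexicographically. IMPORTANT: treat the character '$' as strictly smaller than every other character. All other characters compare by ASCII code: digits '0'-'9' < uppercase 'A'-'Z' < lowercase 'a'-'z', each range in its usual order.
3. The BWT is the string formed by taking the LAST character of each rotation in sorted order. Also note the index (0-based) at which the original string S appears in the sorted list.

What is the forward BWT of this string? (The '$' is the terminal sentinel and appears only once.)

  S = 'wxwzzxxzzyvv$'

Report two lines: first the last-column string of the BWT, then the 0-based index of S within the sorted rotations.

All 13 rotations (rotation i = S[i:]+S[:i]):
  rot[0] = wxwzzxxzzyvv$
  rot[1] = xwzzxxzzyvv$w
  rot[2] = wzzxxzzyvv$wx
  rot[3] = zzxxzzyvv$wxw
  rot[4] = zxxzzyvv$wxwz
  rot[5] = xxzzyvv$wxwzz
  rot[6] = xzzyvv$wxwzzx
  rot[7] = zzyvv$wxwzzxx
  rot[8] = zyvv$wxwzzxxz
  rot[9] = yvv$wxwzzxxzz
  rot[10] = vv$wxwzzxxzzy
  rot[11] = v$wxwzzxxzzyv
  rot[12] = $wxwzzxxzzyvv
Sorted (with $ < everything):
  sorted[0] = $wxwzzxxzzyvv  (last char: 'v')
  sorted[1] = v$wxwzzxxzzyv  (last char: 'v')
  sorted[2] = vv$wxwzzxxzzy  (last char: 'y')
  sorted[3] = wxwzzxxzzyvv$  (last char: '$')
  sorted[4] = wzzxxzzyvv$wx  (last char: 'x')
  sorted[5] = xwzzxxzzyvv$w  (last char: 'w')
  sorted[6] = xxzzyvv$wxwzz  (last char: 'z')
  sorted[7] = xzzyvv$wxwzzx  (last char: 'x')
  sorted[8] = yvv$wxwzzxxzz  (last char: 'z')
  sorted[9] = zxxzzyvv$wxwz  (last char: 'z')
  sorted[10] = zyvv$wxwzzxxz  (last char: 'z')
  sorted[11] = zzxxzzyvv$wxw  (last char: 'w')
  sorted[12] = zzyvv$wxwzzxx  (last char: 'x')
Last column: vvy$xwzxzzzwx
Original string S is at sorted index 3

Answer: vvy$xwzxzzzwx
3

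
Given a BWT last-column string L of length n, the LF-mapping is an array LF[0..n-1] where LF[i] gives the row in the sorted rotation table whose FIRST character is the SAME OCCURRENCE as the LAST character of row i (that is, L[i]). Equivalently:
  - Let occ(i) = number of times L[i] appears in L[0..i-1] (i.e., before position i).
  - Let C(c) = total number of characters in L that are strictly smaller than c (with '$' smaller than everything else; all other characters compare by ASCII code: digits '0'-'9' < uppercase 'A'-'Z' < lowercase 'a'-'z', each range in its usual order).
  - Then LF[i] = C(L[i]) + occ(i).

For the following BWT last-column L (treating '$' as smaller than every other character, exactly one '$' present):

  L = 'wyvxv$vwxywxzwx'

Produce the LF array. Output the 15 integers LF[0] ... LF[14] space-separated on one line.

Answer: 4 12 1 8 2 0 3 5 9 13 6 10 14 7 11

Derivation:
Char counts: '$':1, 'v':3, 'w':4, 'x':4, 'y':2, 'z':1
C (first-col start): C('$')=0, C('v')=1, C('w')=4, C('x')=8, C('y')=12, C('z')=14
L[0]='w': occ=0, LF[0]=C('w')+0=4+0=4
L[1]='y': occ=0, LF[1]=C('y')+0=12+0=12
L[2]='v': occ=0, LF[2]=C('v')+0=1+0=1
L[3]='x': occ=0, LF[3]=C('x')+0=8+0=8
L[4]='v': occ=1, LF[4]=C('v')+1=1+1=2
L[5]='$': occ=0, LF[5]=C('$')+0=0+0=0
L[6]='v': occ=2, LF[6]=C('v')+2=1+2=3
L[7]='w': occ=1, LF[7]=C('w')+1=4+1=5
L[8]='x': occ=1, LF[8]=C('x')+1=8+1=9
L[9]='y': occ=1, LF[9]=C('y')+1=12+1=13
L[10]='w': occ=2, LF[10]=C('w')+2=4+2=6
L[11]='x': occ=2, LF[11]=C('x')+2=8+2=10
L[12]='z': occ=0, LF[12]=C('z')+0=14+0=14
L[13]='w': occ=3, LF[13]=C('w')+3=4+3=7
L[14]='x': occ=3, LF[14]=C('x')+3=8+3=11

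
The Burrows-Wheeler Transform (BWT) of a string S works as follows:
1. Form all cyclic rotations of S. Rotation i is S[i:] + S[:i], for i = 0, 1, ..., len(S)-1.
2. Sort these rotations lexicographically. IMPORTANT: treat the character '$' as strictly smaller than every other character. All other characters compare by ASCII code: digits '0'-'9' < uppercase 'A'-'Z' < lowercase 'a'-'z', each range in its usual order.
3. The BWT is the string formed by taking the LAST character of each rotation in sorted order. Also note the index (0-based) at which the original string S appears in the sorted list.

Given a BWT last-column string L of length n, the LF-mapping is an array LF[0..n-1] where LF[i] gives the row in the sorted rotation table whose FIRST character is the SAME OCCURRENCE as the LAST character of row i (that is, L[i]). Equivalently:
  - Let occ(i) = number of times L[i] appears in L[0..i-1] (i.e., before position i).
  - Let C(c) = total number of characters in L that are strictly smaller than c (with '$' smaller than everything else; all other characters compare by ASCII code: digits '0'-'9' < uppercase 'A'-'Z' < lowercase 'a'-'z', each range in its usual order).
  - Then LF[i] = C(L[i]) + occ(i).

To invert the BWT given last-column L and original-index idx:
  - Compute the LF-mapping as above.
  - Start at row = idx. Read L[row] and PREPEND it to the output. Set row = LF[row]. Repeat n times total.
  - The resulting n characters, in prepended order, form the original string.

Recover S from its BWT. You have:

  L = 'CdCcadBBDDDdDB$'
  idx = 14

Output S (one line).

LF mapping: 4 12 5 11 10 13 1 2 6 7 8 14 9 3 0
Walk LF starting at row 14, prepending L[row]:
  step 1: row=14, L[14]='$', prepend. Next row=LF[14]=0
  step 2: row=0, L[0]='C', prepend. Next row=LF[0]=4
  step 3: row=4, L[4]='a', prepend. Next row=LF[4]=10
  step 4: row=10, L[10]='D', prepend. Next row=LF[10]=8
  step 5: row=8, L[8]='D', prepend. Next row=LF[8]=6
  step 6: row=6, L[6]='B', prepend. Next row=LF[6]=1
  step 7: row=1, L[1]='d', prepend. Next row=LF[1]=12
  step 8: row=12, L[12]='D', prepend. Next row=LF[12]=9
  step 9: row=9, L[9]='D', prepend. Next row=LF[9]=7
  step 10: row=7, L[7]='B', prepend. Next row=LF[7]=2
  step 11: row=2, L[2]='C', prepend. Next row=LF[2]=5
  step 12: row=5, L[5]='d', prepend. Next row=LF[5]=13
  step 13: row=13, L[13]='B', prepend. Next row=LF[13]=3
  step 14: row=3, L[3]='c', prepend. Next row=LF[3]=11
  step 15: row=11, L[11]='d', prepend. Next row=LF[11]=14
Reversed output: dcBdCBDDdBDDaC$

Answer: dcBdCBDDdBDDaC$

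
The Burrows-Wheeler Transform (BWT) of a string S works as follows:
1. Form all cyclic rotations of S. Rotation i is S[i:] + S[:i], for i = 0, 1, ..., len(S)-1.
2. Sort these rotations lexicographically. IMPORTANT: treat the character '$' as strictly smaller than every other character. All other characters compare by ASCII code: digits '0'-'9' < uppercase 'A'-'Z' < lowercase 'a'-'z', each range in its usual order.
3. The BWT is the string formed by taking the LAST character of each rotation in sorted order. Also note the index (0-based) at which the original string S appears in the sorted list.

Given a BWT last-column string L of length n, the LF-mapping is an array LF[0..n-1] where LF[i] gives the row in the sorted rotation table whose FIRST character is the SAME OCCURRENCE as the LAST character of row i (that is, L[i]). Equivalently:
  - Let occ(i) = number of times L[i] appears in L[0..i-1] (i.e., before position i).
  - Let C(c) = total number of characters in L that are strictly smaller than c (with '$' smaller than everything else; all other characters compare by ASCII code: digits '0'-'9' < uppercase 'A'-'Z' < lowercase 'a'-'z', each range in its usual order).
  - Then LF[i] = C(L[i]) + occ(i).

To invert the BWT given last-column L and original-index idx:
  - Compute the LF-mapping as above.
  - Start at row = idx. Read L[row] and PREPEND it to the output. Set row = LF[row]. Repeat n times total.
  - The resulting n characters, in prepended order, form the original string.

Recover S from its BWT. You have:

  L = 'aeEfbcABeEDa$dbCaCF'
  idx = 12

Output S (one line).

Answer: bCeFfCdbcDaaeAEBEa$

Derivation:
LF mapping: 9 16 6 18 12 14 1 2 17 7 5 10 0 15 13 3 11 4 8
Walk LF starting at row 12, prepending L[row]:
  step 1: row=12, L[12]='$', prepend. Next row=LF[12]=0
  step 2: row=0, L[0]='a', prepend. Next row=LF[0]=9
  step 3: row=9, L[9]='E', prepend. Next row=LF[9]=7
  step 4: row=7, L[7]='B', prepend. Next row=LF[7]=2
  step 5: row=2, L[2]='E', prepend. Next row=LF[2]=6
  step 6: row=6, L[6]='A', prepend. Next row=LF[6]=1
  step 7: row=1, L[1]='e', prepend. Next row=LF[1]=16
  step 8: row=16, L[16]='a', prepend. Next row=LF[16]=11
  step 9: row=11, L[11]='a', prepend. Next row=LF[11]=10
  step 10: row=10, L[10]='D', prepend. Next row=LF[10]=5
  step 11: row=5, L[5]='c', prepend. Next row=LF[5]=14
  step 12: row=14, L[14]='b', prepend. Next row=LF[14]=13
  step 13: row=13, L[13]='d', prepend. Next row=LF[13]=15
  step 14: row=15, L[15]='C', prepend. Next row=LF[15]=3
  step 15: row=3, L[3]='f', prepend. Next row=LF[3]=18
  step 16: row=18, L[18]='F', prepend. Next row=LF[18]=8
  step 17: row=8, L[8]='e', prepend. Next row=LF[8]=17
  step 18: row=17, L[17]='C', prepend. Next row=LF[17]=4
  step 19: row=4, L[4]='b', prepend. Next row=LF[4]=12
Reversed output: bCeFfCdbcDaaeAEBEa$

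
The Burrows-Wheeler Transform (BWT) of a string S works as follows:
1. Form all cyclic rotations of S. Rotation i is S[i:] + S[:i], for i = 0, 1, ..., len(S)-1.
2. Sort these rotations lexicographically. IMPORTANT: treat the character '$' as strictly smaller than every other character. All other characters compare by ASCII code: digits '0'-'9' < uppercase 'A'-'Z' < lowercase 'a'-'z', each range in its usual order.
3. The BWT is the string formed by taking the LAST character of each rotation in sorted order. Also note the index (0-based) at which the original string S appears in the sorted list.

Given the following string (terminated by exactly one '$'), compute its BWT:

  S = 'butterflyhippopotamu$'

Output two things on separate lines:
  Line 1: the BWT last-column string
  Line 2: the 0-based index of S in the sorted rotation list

All 21 rotations (rotation i = S[i:]+S[:i]):
  rot[0] = butterflyhippopotamu$
  rot[1] = utterflyhippopotamu$b
  rot[2] = tterflyhippopotamu$bu
  rot[3] = terflyhippopotamu$but
  rot[4] = erflyhippopotamu$butt
  rot[5] = rflyhippopotamu$butte
  rot[6] = flyhippopotamu$butter
  rot[7] = lyhippopotamu$butterf
  rot[8] = yhippopotamu$butterfl
  rot[9] = hippopotamu$butterfly
  rot[10] = ippopotamu$butterflyh
  rot[11] = ppopotamu$butterflyhi
  rot[12] = popotamu$butterflyhip
  rot[13] = opotamu$butterflyhipp
  rot[14] = potamu$butterflyhippo
  rot[15] = otamu$butterflyhippop
  rot[16] = tamu$butterflyhippopo
  rot[17] = amu$butterflyhippopot
  rot[18] = mu$butterflyhippopota
  rot[19] = u$butterflyhippopotam
  rot[20] = $butterflyhippopotamu
Sorted (with $ < everything):
  sorted[0] = $butterflyhippopotamu  (last char: 'u')
  sorted[1] = amu$butterflyhippopot  (last char: 't')
  sorted[2] = butterflyhippopotamu$  (last char: '$')
  sorted[3] = erflyhippopotamu$butt  (last char: 't')
  sorted[4] = flyhippopotamu$butter  (last char: 'r')
  sorted[5] = hippopotamu$butterfly  (last char: 'y')
  sorted[6] = ippopotamu$butterflyh  (last char: 'h')
  sorted[7] = lyhippopotamu$butterf  (last char: 'f')
  sorted[8] = mu$butterflyhippopota  (last char: 'a')
  sorted[9] = opotamu$butterflyhipp  (last char: 'p')
  sorted[10] = otamu$butterflyhippop  (last char: 'p')
  sorted[11] = popotamu$butterflyhip  (last char: 'p')
  sorted[12] = potamu$butterflyhippo  (last char: 'o')
  sorted[13] = ppopotamu$butterflyhi  (last char: 'i')
  sorted[14] = rflyhippopotamu$butte  (last char: 'e')
  sorted[15] = tamu$butterflyhippopo  (last char: 'o')
  sorted[16] = terflyhippopotamu$but  (last char: 't')
  sorted[17] = tterflyhippopotamu$bu  (last char: 'u')
  sorted[18] = u$butterflyhippopotam  (last char: 'm')
  sorted[19] = utterflyhippopotamu$b  (last char: 'b')
  sorted[20] = yhippopotamu$butterfl  (last char: 'l')
Last column: ut$tryhfapppoieotumbl
Original string S is at sorted index 2

Answer: ut$tryhfapppoieotumbl
2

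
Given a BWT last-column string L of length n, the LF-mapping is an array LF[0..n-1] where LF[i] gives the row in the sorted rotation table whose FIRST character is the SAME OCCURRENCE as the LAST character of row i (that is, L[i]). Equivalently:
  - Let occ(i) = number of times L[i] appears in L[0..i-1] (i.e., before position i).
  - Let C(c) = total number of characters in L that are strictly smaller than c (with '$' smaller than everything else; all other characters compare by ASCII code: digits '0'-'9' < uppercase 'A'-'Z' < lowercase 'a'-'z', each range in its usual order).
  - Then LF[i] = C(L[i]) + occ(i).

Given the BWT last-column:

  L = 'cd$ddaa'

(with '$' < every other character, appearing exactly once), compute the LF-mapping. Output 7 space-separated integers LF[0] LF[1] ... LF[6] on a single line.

Answer: 3 4 0 5 6 1 2

Derivation:
Char counts: '$':1, 'a':2, 'c':1, 'd':3
C (first-col start): C('$')=0, C('a')=1, C('c')=3, C('d')=4
L[0]='c': occ=0, LF[0]=C('c')+0=3+0=3
L[1]='d': occ=0, LF[1]=C('d')+0=4+0=4
L[2]='$': occ=0, LF[2]=C('$')+0=0+0=0
L[3]='d': occ=1, LF[3]=C('d')+1=4+1=5
L[4]='d': occ=2, LF[4]=C('d')+2=4+2=6
L[5]='a': occ=0, LF[5]=C('a')+0=1+0=1
L[6]='a': occ=1, LF[6]=C('a')+1=1+1=2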